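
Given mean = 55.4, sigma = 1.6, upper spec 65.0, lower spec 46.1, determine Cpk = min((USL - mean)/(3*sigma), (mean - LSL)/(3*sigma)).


Cpu = (65.0 - 55.4) / (3 * 1.6) = 2.0
Cpl = (55.4 - 46.1) / (3 * 1.6) = 1.94
Cpk = min(2.0, 1.94) = 1.94

1.94


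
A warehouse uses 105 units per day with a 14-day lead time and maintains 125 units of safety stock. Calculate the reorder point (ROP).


Formula: ROP = (Daily Demand * Lead Time) + Safety Stock
Demand during lead time = 105 * 14 = 1470 units
ROP = 1470 + 125 = 1595 units

1595 units


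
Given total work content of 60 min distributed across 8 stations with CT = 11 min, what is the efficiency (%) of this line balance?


Formula: Efficiency = Sum of Task Times / (N_stations * CT) * 100
Total station capacity = 8 stations * 11 min = 88 min
Efficiency = 60 / 88 * 100 = 68.2%

68.2%


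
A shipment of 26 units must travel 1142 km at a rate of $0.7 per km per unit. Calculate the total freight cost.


TC = dist * cost * units = 1142 * 0.7 * 26 = $20784.40

$20784.40


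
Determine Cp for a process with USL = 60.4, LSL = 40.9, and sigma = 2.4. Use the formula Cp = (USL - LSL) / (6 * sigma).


Cp = (60.4 - 40.9) / (6 * 2.4)

1.35


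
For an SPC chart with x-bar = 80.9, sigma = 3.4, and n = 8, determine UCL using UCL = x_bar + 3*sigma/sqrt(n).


UCL = 80.9 + 3 * 3.4 / sqrt(8)

84.51


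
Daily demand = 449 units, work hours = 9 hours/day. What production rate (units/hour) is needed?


Formula: Production Rate = Daily Demand / Available Hours
Rate = 449 units/day / 9 hours/day
Rate = 49.9 units/hour

49.9 units/hour


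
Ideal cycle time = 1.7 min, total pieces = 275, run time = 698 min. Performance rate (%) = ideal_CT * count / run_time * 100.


Formula: Performance = (Ideal CT * Total Count) / Run Time * 100
Ideal output time = 1.7 * 275 = 467.5 min
Performance = 467.5 / 698 * 100 = 67.0%

67.0%


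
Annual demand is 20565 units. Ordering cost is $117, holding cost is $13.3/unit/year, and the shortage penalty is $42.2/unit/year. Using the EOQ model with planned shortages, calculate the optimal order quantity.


Formula: EOQ* = sqrt(2DS/H) * sqrt((H+P)/P)
Base EOQ = sqrt(2*20565*117/13.3) = 601.52 units
Correction = sqrt((13.3+42.2)/42.2) = 1.14681
EOQ* = 601.52 * 1.14681 = 689.8 units

689.8 units


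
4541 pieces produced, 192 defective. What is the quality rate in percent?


Formula: Quality Rate = Good Pieces / Total Pieces * 100
Good pieces = 4541 - 192 = 4349
QR = 4349 / 4541 * 100 = 95.8%

95.8%


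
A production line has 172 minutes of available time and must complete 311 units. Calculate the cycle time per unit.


Formula: CT = Available Time / Number of Units
CT = 172 min / 311 units
CT = 0.55 min/unit

0.55 min/unit


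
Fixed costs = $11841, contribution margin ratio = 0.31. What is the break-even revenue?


Formula: BER = Fixed Costs / Contribution Margin Ratio
BER = $11841 / 0.31
BER = $38196.77 (to the nearest cent)

$38196.77


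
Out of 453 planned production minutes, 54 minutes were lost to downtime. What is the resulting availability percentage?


Formula: Availability = (Planned Time - Downtime) / Planned Time * 100
Uptime = 453 - 54 = 399 min
Availability = 399 / 453 * 100 = 88.1%

88.1%


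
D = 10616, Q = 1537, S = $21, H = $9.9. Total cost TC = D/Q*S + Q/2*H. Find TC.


TC = 10616/1537 * 21 + 1537/2 * 9.9

$7753.20


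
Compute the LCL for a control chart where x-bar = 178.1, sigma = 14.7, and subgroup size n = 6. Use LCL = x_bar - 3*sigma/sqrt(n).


LCL = 178.1 - 3 * 14.7 / sqrt(6)

160.1


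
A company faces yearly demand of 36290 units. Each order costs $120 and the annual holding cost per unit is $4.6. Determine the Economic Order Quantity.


Formula: EOQ = sqrt(2 * D * S / H)
Numerator: 2 * 36290 * 120 = 8709600
2DS/H = 8709600 / 4.6 = 1893391.3
EOQ = sqrt(1893391.3) = 1376.0 units

1376.0 units


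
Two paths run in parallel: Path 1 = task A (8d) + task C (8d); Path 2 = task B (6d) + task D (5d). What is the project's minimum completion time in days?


Path 1 = 8 + 8 = 16 days
Path 2 = 6 + 5 = 11 days
Duration = max(16, 11) = 16 days

16 days


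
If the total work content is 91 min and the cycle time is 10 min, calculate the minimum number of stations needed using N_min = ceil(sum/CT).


Formula: N_min = ceil(Sum of Task Times / Cycle Time)
N_min = ceil(91 min / 10 min) = ceil(9.1)
N_min = 10 stations

10


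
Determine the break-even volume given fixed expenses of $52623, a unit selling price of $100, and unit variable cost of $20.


Formula: BEQ = Fixed Costs / (Price - Variable Cost)
Contribution margin = $100 - $20 = $80/unit
BEQ = ceil($52623 / $80/unit) = ceil(657.79) = 658 units

658 units


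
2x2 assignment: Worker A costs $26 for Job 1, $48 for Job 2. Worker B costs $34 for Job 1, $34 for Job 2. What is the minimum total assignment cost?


Option 1: A->1 + B->2 = $26 + $34 = $60
Option 2: A->2 + B->1 = $48 + $34 = $82
Min cost = min($60, $82) = $60

$60


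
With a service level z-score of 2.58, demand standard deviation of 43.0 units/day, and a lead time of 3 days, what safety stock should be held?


Formula: SS = z * sigma_d * sqrt(LT)
sqrt(LT) = sqrt(3) = 1.7321
SS = 2.58 * 43.0 * 1.7321
SS = 192.2 units

192.2 units


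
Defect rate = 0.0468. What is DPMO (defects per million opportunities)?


DPMO = defect_rate * 1000000 = 0.0468 * 1000000

46800


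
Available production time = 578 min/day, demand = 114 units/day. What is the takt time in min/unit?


Formula: Takt Time = Available Production Time / Customer Demand
Takt = 578 min/day / 114 units/day
Takt = 5.07 min/unit

5.07 min/unit


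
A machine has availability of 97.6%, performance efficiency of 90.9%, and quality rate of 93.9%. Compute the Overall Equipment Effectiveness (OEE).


Formula: OEE = Availability * Performance * Quality / 10000
A * P = 97.6% * 90.9% / 100 = 88.72%
OEE = 88.72% * 93.9% / 100 = 83.3%

83.3%


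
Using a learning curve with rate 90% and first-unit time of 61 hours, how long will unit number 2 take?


Formula: T_n = T_1 * (learning_rate)^(log2(n)) where learning_rate = rate/100
Doublings = log2(2) = 1
T_n = 61 * 0.9^1
T_n = 61 * 0.9 = 54.9 hours

54.9 hours


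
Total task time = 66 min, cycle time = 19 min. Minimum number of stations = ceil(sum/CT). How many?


Formula: N_min = ceil(Sum of Task Times / Cycle Time)
N_min = ceil(66 min / 19 min) = ceil(3.4737)
N_min = 4 stations

4


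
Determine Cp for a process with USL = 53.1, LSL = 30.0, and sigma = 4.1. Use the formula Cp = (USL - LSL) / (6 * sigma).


Cp = (53.1 - 30.0) / (6 * 4.1)

0.94


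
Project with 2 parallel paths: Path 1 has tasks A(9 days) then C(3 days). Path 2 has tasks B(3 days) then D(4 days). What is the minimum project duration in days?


Path 1 = 9 + 3 = 12 days
Path 2 = 3 + 4 = 7 days
Duration = max(12, 7) = 12 days

12 days


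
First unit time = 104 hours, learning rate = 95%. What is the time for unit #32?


Formula: T_n = T_1 * (learning_rate)^(log2(n)) where learning_rate = rate/100
Doublings = log2(32) = 5
T_n = 104 * 0.95^5
T_n = 104 * 0.7738 = 80.5 hours

80.5 hours


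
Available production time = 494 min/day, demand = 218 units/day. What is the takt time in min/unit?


Formula: Takt Time = Available Production Time / Customer Demand
Takt = 494 min/day / 218 units/day
Takt = 2.27 min/unit

2.27 min/unit


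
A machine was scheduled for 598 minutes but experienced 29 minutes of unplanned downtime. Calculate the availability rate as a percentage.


Formula: Availability = (Planned Time - Downtime) / Planned Time * 100
Uptime = 598 - 29 = 569 min
Availability = 569 / 598 * 100 = 95.2%

95.2%


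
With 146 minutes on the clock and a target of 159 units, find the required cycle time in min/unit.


Formula: CT = Available Time / Number of Units
CT = 146 min / 159 units
CT = 0.92 min/unit

0.92 min/unit


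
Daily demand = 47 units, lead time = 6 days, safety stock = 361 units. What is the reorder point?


Formula: ROP = (Daily Demand * Lead Time) + Safety Stock
Demand during lead time = 47 * 6 = 282 units
ROP = 282 + 361 = 643 units

643 units


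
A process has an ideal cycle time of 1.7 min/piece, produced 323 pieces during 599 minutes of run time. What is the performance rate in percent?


Formula: Performance = (Ideal CT * Total Count) / Run Time * 100
Ideal output time = 1.7 * 323 = 549.1 min
Performance = 549.1 / 599 * 100 = 91.7%

91.7%


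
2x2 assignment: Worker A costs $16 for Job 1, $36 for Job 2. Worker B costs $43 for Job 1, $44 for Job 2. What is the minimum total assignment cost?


Option 1: A->1 + B->2 = $16 + $44 = $60
Option 2: A->2 + B->1 = $36 + $43 = $79
Min cost = min($60, $79) = $60

$60


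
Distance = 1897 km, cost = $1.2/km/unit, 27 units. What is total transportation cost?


TC = dist * cost * units = 1897 * 1.2 * 27 = $61462.80

$61462.80


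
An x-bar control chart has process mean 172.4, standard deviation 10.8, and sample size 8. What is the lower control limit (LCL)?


LCL = 172.4 - 3 * 10.8 / sqrt(8)

160.94


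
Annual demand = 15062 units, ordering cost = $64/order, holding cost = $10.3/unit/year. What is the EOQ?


Formula: EOQ = sqrt(2 * D * S / H)
Numerator: 2 * 15062 * 64 = 1927936
2DS/H = 1927936 / 10.3 = 187178.3
EOQ = sqrt(187178.3) = 432.6 units

432.6 units


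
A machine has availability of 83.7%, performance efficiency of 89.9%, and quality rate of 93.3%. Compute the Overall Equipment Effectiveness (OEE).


Formula: OEE = Availability * Performance * Quality / 10000
A * P = 83.7% * 89.9% / 100 = 75.25%
OEE = 75.25% * 93.3% / 100 = 70.2%

70.2%


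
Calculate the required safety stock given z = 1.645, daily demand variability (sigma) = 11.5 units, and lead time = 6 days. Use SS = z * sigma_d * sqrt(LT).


Formula: SS = z * sigma_d * sqrt(LT)
sqrt(LT) = sqrt(6) = 2.4495
SS = 1.645 * 11.5 * 2.4495
SS = 46.3 units

46.3 units


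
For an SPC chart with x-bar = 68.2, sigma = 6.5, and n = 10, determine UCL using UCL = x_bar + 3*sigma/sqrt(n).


UCL = 68.2 + 3 * 6.5 / sqrt(10)

74.37


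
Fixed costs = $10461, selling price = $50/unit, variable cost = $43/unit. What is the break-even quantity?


Formula: BEQ = Fixed Costs / (Price - Variable Cost)
Contribution margin = $50 - $43 = $7/unit
BEQ = ceil($10461 / $7/unit) = ceil(1494.43) = 1495 units

1495 units


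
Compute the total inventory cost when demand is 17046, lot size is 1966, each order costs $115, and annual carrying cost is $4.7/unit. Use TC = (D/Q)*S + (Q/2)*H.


TC = 17046/1966 * 115 + 1966/2 * 4.7

$5617.20


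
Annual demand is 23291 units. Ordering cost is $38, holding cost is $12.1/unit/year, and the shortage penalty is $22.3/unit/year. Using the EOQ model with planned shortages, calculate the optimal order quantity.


Formula: EOQ* = sqrt(2DS/H) * sqrt((H+P)/P)
Base EOQ = sqrt(2*23291*38/12.1) = 382.48 units
Correction = sqrt((12.1+22.3)/22.3) = 1.24201
EOQ* = 382.48 * 1.24201 = 475.0 units

475.0 units


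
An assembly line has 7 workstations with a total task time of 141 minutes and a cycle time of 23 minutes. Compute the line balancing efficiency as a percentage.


Formula: Efficiency = Sum of Task Times / (N_stations * CT) * 100
Total station capacity = 7 stations * 23 min = 161 min
Efficiency = 141 / 161 * 100 = 87.6%

87.6%


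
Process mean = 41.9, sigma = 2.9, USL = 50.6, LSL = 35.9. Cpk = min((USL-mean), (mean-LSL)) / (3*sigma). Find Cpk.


Cpu = (50.6 - 41.9) / (3 * 2.9) = 1.0
Cpl = (41.9 - 35.9) / (3 * 2.9) = 0.69
Cpk = min(1.0, 0.69) = 0.69

0.69


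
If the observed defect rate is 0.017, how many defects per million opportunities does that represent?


DPMO = defect_rate * 1000000 = 0.017 * 1000000

17000


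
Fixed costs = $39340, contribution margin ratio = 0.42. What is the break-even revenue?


Formula: BER = Fixed Costs / Contribution Margin Ratio
BER = $39340 / 0.42
BER = $93666.67 (to the nearest cent)

$93666.67


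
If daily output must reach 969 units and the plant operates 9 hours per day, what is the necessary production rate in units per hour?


Formula: Production Rate = Daily Demand / Available Hours
Rate = 969 units/day / 9 hours/day
Rate = 107.7 units/hour

107.7 units/hour


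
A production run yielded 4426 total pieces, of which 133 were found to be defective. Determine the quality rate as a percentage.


Formula: Quality Rate = Good Pieces / Total Pieces * 100
Good pieces = 4426 - 133 = 4293
QR = 4293 / 4426 * 100 = 97.0%

97.0%


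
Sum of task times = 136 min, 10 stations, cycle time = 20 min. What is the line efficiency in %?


Formula: Efficiency = Sum of Task Times / (N_stations * CT) * 100
Total station capacity = 10 stations * 20 min = 200 min
Efficiency = 136 / 200 * 100 = 68.0%

68.0%


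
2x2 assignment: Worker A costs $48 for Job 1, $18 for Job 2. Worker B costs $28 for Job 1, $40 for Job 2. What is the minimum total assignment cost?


Option 1: A->1 + B->2 = $48 + $40 = $88
Option 2: A->2 + B->1 = $18 + $28 = $46
Min cost = min($88, $46) = $46

$46


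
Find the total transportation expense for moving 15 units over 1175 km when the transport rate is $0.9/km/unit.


TC = dist * cost * units = 1175 * 0.9 * 15 = $15862.50

$15862.50


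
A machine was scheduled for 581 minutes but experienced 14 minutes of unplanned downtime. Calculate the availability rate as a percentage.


Formula: Availability = (Planned Time - Downtime) / Planned Time * 100
Uptime = 581 - 14 = 567 min
Availability = 567 / 581 * 100 = 97.6%

97.6%


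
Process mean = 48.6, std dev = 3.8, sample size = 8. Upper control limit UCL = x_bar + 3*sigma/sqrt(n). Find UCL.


UCL = 48.6 + 3 * 3.8 / sqrt(8)

52.63


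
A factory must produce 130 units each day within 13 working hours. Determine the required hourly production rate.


Formula: Production Rate = Daily Demand / Available Hours
Rate = 130 units/day / 13 hours/day
Rate = 10.0 units/hour

10.0 units/hour


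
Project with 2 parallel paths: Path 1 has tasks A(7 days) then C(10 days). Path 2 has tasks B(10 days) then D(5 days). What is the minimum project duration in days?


Path 1 = 7 + 10 = 17 days
Path 2 = 10 + 5 = 15 days
Duration = max(17, 15) = 17 days

17 days


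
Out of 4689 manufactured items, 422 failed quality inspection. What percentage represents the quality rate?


Formula: Quality Rate = Good Pieces / Total Pieces * 100
Good pieces = 4689 - 422 = 4267
QR = 4267 / 4689 * 100 = 91.0%

91.0%


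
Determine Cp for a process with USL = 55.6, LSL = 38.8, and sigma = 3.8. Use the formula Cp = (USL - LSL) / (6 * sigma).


Cp = (55.6 - 38.8) / (6 * 3.8)

0.74


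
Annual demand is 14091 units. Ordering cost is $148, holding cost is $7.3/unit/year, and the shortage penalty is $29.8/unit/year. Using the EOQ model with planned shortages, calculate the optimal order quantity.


Formula: EOQ* = sqrt(2DS/H) * sqrt((H+P)/P)
Base EOQ = sqrt(2*14091*148/7.3) = 755.88 units
Correction = sqrt((7.3+29.8)/29.8) = 1.11578
EOQ* = 755.88 * 1.11578 = 843.4 units

843.4 units


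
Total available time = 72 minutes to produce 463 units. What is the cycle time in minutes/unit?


Formula: CT = Available Time / Number of Units
CT = 72 min / 463 units
CT = 0.16 min/unit

0.16 min/unit


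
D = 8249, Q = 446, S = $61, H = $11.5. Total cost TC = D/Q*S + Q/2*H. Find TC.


TC = 8249/446 * 61 + 446/2 * 11.5

$3692.73


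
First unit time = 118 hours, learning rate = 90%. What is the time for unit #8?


Formula: T_n = T_1 * (learning_rate)^(log2(n)) where learning_rate = rate/100
Doublings = log2(8) = 3
T_n = 118 * 0.9^3
T_n = 118 * 0.729 = 86.0 hours

86.0 hours


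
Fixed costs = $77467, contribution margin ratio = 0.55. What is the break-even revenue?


Formula: BER = Fixed Costs / Contribution Margin Ratio
BER = $77467 / 0.55
BER = $140849.09 (to the nearest cent)

$140849.09


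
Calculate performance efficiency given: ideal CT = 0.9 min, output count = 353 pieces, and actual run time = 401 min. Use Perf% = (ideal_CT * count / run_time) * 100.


Formula: Performance = (Ideal CT * Total Count) / Run Time * 100
Ideal output time = 0.9 * 353 = 317.7 min
Performance = 317.7 / 401 * 100 = 79.2%

79.2%


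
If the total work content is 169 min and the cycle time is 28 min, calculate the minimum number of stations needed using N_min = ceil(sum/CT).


Formula: N_min = ceil(Sum of Task Times / Cycle Time)
N_min = ceil(169 min / 28 min) = ceil(6.0357)
N_min = 7 stations

7


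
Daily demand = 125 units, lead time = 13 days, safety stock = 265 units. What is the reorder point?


Formula: ROP = (Daily Demand * Lead Time) + Safety Stock
Demand during lead time = 125 * 13 = 1625 units
ROP = 1625 + 265 = 1890 units

1890 units


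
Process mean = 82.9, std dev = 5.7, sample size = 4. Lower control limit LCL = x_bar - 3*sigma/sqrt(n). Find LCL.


LCL = 82.9 - 3 * 5.7 / sqrt(4)

74.35


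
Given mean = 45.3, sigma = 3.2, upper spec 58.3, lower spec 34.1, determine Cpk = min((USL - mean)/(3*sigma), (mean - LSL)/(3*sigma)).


Cpu = (58.3 - 45.3) / (3 * 3.2) = 1.35
Cpl = (45.3 - 34.1) / (3 * 3.2) = 1.17
Cpk = min(1.35, 1.17) = 1.17

1.17


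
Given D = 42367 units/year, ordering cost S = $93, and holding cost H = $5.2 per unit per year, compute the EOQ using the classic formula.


Formula: EOQ = sqrt(2 * D * S / H)
Numerator: 2 * 42367 * 93 = 7880262
2DS/H = 7880262 / 5.2 = 1515435.0
EOQ = sqrt(1515435.0) = 1231.0 units

1231.0 units


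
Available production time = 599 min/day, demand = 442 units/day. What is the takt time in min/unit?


Formula: Takt Time = Available Production Time / Customer Demand
Takt = 599 min/day / 442 units/day
Takt = 1.36 min/unit

1.36 min/unit


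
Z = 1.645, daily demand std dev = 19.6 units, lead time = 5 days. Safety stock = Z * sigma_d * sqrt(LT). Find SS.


Formula: SS = z * sigma_d * sqrt(LT)
sqrt(LT) = sqrt(5) = 2.2361
SS = 1.645 * 19.6 * 2.2361
SS = 72.1 units

72.1 units


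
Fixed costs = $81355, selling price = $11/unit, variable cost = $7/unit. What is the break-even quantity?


Formula: BEQ = Fixed Costs / (Price - Variable Cost)
Contribution margin = $11 - $7 = $4/unit
BEQ = ceil($81355 / $4/unit) = ceil(20338.75) = 20339 units

20339 units


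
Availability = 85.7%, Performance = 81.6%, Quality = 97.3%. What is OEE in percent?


Formula: OEE = Availability * Performance * Quality / 10000
A * P = 85.7% * 81.6% / 100 = 69.93%
OEE = 69.93% * 97.3% / 100 = 68.0%

68.0%


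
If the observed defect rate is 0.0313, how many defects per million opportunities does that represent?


DPMO = defect_rate * 1000000 = 0.0313 * 1000000

31300


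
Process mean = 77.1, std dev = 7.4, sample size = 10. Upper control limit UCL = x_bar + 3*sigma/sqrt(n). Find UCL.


UCL = 77.1 + 3 * 7.4 / sqrt(10)

84.12


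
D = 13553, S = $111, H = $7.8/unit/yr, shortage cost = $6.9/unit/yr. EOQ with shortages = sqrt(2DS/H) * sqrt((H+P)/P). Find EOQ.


Formula: EOQ* = sqrt(2DS/H) * sqrt((H+P)/P)
Base EOQ = sqrt(2*13553*111/7.8) = 621.08 units
Correction = sqrt((7.8+6.9)/6.9) = 1.4596
EOQ* = 621.08 * 1.4596 = 906.5 units

906.5 units


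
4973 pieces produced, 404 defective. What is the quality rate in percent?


Formula: Quality Rate = Good Pieces / Total Pieces * 100
Good pieces = 4973 - 404 = 4569
QR = 4569 / 4973 * 100 = 91.9%

91.9%


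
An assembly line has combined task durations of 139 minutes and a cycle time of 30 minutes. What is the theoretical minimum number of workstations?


Formula: N_min = ceil(Sum of Task Times / Cycle Time)
N_min = ceil(139 min / 30 min) = ceil(4.6333)
N_min = 5 stations

5


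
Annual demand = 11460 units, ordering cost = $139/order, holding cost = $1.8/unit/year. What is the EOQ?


Formula: EOQ = sqrt(2 * D * S / H)
Numerator: 2 * 11460 * 139 = 3185880
2DS/H = 3185880 / 1.8 = 1769933.3
EOQ = sqrt(1769933.3) = 1330.4 units

1330.4 units


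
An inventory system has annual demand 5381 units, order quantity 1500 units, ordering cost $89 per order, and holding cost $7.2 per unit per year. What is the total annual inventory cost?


TC = 5381/1500 * 89 + 1500/2 * 7.2

$5719.27


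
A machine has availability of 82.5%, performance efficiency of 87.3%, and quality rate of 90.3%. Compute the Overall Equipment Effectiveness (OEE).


Formula: OEE = Availability * Performance * Quality / 10000
A * P = 82.5% * 87.3% / 100 = 72.02%
OEE = 72.02% * 90.3% / 100 = 65.0%

65.0%


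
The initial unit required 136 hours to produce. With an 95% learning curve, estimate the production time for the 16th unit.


Formula: T_n = T_1 * (learning_rate)^(log2(n)) where learning_rate = rate/100
Doublings = log2(16) = 4
T_n = 136 * 0.95^4
T_n = 136 * 0.8145 = 110.8 hours

110.8 hours


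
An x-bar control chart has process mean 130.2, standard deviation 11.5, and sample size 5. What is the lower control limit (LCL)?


LCL = 130.2 - 3 * 11.5 / sqrt(5)

114.77


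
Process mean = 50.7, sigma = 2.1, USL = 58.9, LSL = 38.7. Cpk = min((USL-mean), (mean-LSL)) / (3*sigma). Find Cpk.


Cpu = (58.9 - 50.7) / (3 * 2.1) = 1.3
Cpl = (50.7 - 38.7) / (3 * 2.1) = 1.9
Cpk = min(1.3, 1.9) = 1.3

1.3


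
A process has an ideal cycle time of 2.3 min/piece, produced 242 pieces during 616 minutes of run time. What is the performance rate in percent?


Formula: Performance = (Ideal CT * Total Count) / Run Time * 100
Ideal output time = 2.3 * 242 = 556.6 min
Performance = 556.6 / 616 * 100 = 90.4%

90.4%


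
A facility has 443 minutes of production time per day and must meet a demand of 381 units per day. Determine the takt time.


Formula: Takt Time = Available Production Time / Customer Demand
Takt = 443 min/day / 381 units/day
Takt = 1.16 min/unit

1.16 min/unit


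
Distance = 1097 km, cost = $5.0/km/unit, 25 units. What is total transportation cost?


TC = dist * cost * units = 1097 * 5.0 * 25 = $137125.00

$137125.00


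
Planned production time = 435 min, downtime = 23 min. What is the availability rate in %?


Formula: Availability = (Planned Time - Downtime) / Planned Time * 100
Uptime = 435 - 23 = 412 min
Availability = 412 / 435 * 100 = 94.7%

94.7%


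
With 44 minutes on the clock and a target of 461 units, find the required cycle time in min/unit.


Formula: CT = Available Time / Number of Units
CT = 44 min / 461 units
CT = 0.1 min/unit

0.1 min/unit


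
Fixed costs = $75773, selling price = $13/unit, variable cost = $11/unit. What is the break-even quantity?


Formula: BEQ = Fixed Costs / (Price - Variable Cost)
Contribution margin = $13 - $11 = $2/unit
BEQ = ceil($75773 / $2/unit) = ceil(37886.5) = 37887 units

37887 units


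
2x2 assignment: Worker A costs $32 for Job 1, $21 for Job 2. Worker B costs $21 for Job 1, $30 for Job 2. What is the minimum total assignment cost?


Option 1: A->1 + B->2 = $32 + $30 = $62
Option 2: A->2 + B->1 = $21 + $21 = $42
Min cost = min($62, $42) = $42

$42


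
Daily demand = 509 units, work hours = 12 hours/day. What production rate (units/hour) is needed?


Formula: Production Rate = Daily Demand / Available Hours
Rate = 509 units/day / 12 hours/day
Rate = 42.4 units/hour

42.4 units/hour


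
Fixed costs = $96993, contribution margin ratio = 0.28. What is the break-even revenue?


Formula: BER = Fixed Costs / Contribution Margin Ratio
BER = $96993 / 0.28
BER = $346403.57 (to the nearest cent)

$346403.57


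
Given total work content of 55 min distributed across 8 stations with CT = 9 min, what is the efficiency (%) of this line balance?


Formula: Efficiency = Sum of Task Times / (N_stations * CT) * 100
Total station capacity = 8 stations * 9 min = 72 min
Efficiency = 55 / 72 * 100 = 76.4%

76.4%


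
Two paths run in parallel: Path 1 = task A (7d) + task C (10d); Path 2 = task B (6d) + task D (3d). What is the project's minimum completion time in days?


Path 1 = 7 + 10 = 17 days
Path 2 = 6 + 3 = 9 days
Duration = max(17, 9) = 17 days

17 days


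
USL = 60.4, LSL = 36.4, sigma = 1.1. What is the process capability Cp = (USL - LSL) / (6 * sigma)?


Cp = (60.4 - 36.4) / (6 * 1.1)

3.64


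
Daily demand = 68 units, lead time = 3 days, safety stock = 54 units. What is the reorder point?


Formula: ROP = (Daily Demand * Lead Time) + Safety Stock
Demand during lead time = 68 * 3 = 204 units
ROP = 204 + 54 = 258 units

258 units


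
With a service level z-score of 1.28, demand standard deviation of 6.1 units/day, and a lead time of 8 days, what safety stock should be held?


Formula: SS = z * sigma_d * sqrt(LT)
sqrt(LT) = sqrt(8) = 2.8284
SS = 1.28 * 6.1 * 2.8284
SS = 22.1 units

22.1 units


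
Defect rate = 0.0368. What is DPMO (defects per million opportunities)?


DPMO = defect_rate * 1000000 = 0.0368 * 1000000

36800


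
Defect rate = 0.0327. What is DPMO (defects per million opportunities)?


DPMO = defect_rate * 1000000 = 0.0327 * 1000000

32700


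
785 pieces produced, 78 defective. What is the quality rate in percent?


Formula: Quality Rate = Good Pieces / Total Pieces * 100
Good pieces = 785 - 78 = 707
QR = 707 / 785 * 100 = 90.1%

90.1%


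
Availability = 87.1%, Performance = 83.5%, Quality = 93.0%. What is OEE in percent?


Formula: OEE = Availability * Performance * Quality / 10000
A * P = 87.1% * 83.5% / 100 = 72.73%
OEE = 72.73% * 93.0% / 100 = 67.6%

67.6%


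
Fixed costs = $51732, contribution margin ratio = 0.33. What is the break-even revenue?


Formula: BER = Fixed Costs / Contribution Margin Ratio
BER = $51732 / 0.33
BER = $156763.64 (to the nearest cent)

$156763.64


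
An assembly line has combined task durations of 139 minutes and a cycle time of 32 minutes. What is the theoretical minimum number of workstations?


Formula: N_min = ceil(Sum of Task Times / Cycle Time)
N_min = ceil(139 min / 32 min) = ceil(4.3438)
N_min = 5 stations

5


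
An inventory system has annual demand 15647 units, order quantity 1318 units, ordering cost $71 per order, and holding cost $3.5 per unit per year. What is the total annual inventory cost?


TC = 15647/1318 * 71 + 1318/2 * 3.5

$3149.40


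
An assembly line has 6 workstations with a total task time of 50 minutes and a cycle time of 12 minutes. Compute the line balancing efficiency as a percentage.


Formula: Efficiency = Sum of Task Times / (N_stations * CT) * 100
Total station capacity = 6 stations * 12 min = 72 min
Efficiency = 50 / 72 * 100 = 69.4%

69.4%


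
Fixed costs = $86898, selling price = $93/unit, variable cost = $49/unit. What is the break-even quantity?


Formula: BEQ = Fixed Costs / (Price - Variable Cost)
Contribution margin = $93 - $49 = $44/unit
BEQ = ceil($86898 / $44/unit) = ceil(1974.95) = 1975 units

1975 units


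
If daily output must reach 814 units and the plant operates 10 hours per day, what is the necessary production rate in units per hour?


Formula: Production Rate = Daily Demand / Available Hours
Rate = 814 units/day / 10 hours/day
Rate = 81.4 units/hour

81.4 units/hour


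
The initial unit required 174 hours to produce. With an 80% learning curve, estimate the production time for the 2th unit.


Formula: T_n = T_1 * (learning_rate)^(log2(n)) where learning_rate = rate/100
Doublings = log2(2) = 1
T_n = 174 * 0.8^1
T_n = 174 * 0.8 = 139.2 hours

139.2 hours


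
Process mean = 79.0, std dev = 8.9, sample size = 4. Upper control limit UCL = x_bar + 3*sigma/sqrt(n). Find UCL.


UCL = 79.0 + 3 * 8.9 / sqrt(4)

92.35


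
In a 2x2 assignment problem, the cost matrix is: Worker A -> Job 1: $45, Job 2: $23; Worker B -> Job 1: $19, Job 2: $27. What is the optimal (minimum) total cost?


Option 1: A->1 + B->2 = $45 + $27 = $72
Option 2: A->2 + B->1 = $23 + $19 = $42
Min cost = min($72, $42) = $42

$42


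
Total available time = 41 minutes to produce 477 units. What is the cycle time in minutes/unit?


Formula: CT = Available Time / Number of Units
CT = 41 min / 477 units
CT = 0.09 min/unit

0.09 min/unit


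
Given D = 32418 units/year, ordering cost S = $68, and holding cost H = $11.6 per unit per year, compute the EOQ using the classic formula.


Formula: EOQ = sqrt(2 * D * S / H)
Numerator: 2 * 32418 * 68 = 4408848
2DS/H = 4408848 / 11.6 = 380073.1
EOQ = sqrt(380073.1) = 616.5 units

616.5 units


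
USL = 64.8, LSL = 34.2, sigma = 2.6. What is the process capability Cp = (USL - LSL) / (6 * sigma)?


Cp = (64.8 - 34.2) / (6 * 2.6)

1.96


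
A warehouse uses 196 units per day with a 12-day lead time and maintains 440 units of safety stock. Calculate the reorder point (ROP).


Formula: ROP = (Daily Demand * Lead Time) + Safety Stock
Demand during lead time = 196 * 12 = 2352 units
ROP = 2352 + 440 = 2792 units

2792 units


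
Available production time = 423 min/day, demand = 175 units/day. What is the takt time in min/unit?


Formula: Takt Time = Available Production Time / Customer Demand
Takt = 423 min/day / 175 units/day
Takt = 2.42 min/unit

2.42 min/unit


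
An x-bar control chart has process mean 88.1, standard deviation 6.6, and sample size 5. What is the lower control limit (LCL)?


LCL = 88.1 - 3 * 6.6 / sqrt(5)

79.25


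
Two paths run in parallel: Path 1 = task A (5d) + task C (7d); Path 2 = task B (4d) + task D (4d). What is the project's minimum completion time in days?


Path 1 = 5 + 7 = 12 days
Path 2 = 4 + 4 = 8 days
Duration = max(12, 8) = 12 days

12 days


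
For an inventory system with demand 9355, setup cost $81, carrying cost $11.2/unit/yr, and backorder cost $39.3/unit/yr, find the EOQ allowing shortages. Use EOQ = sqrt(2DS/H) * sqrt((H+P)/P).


Formula: EOQ* = sqrt(2DS/H) * sqrt((H+P)/P)
Base EOQ = sqrt(2*9355*81/11.2) = 367.85 units
Correction = sqrt((11.2+39.3)/39.3) = 1.13357
EOQ* = 367.85 * 1.13357 = 417.0 units

417.0 units


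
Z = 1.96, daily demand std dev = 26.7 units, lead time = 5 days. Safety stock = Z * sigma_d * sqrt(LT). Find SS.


Formula: SS = z * sigma_d * sqrt(LT)
sqrt(LT) = sqrt(5) = 2.2361
SS = 1.96 * 26.7 * 2.2361
SS = 117.0 units

117.0 units


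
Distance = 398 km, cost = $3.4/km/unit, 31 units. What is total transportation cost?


TC = dist * cost * units = 398 * 3.4 * 31 = $41949.20

$41949.20


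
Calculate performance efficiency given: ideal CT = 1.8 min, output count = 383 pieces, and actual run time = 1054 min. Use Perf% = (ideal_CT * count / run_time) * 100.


Formula: Performance = (Ideal CT * Total Count) / Run Time * 100
Ideal output time = 1.8 * 383 = 689.4 min
Performance = 689.4 / 1054 * 100 = 65.4%

65.4%


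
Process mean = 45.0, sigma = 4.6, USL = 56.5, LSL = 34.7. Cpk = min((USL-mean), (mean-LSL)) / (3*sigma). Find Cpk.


Cpu = (56.5 - 45.0) / (3 * 4.6) = 0.83
Cpl = (45.0 - 34.7) / (3 * 4.6) = 0.75
Cpk = min(0.83, 0.75) = 0.75

0.75


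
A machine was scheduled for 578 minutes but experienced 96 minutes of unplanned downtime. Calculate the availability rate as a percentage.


Formula: Availability = (Planned Time - Downtime) / Planned Time * 100
Uptime = 578 - 96 = 482 min
Availability = 482 / 578 * 100 = 83.4%

83.4%


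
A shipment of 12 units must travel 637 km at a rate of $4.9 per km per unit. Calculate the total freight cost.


TC = dist * cost * units = 637 * 4.9 * 12 = $37455.60

$37455.60


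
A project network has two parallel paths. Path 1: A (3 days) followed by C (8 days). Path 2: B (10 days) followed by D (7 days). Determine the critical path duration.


Path 1 = 3 + 8 = 11 days
Path 2 = 10 + 7 = 17 days
Duration = max(11, 17) = 17 days

17 days


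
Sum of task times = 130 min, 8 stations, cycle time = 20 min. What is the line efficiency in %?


Formula: Efficiency = Sum of Task Times / (N_stations * CT) * 100
Total station capacity = 8 stations * 20 min = 160 min
Efficiency = 130 / 160 * 100 = 81.3%

81.3%


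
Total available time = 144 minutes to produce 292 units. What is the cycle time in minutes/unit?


Formula: CT = Available Time / Number of Units
CT = 144 min / 292 units
CT = 0.49 min/unit

0.49 min/unit


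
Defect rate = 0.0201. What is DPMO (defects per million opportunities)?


DPMO = defect_rate * 1000000 = 0.0201 * 1000000

20100


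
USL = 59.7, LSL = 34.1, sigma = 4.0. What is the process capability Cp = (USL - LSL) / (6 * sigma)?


Cp = (59.7 - 34.1) / (6 * 4.0)

1.07


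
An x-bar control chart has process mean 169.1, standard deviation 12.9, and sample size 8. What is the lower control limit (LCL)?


LCL = 169.1 - 3 * 12.9 / sqrt(8)

155.42


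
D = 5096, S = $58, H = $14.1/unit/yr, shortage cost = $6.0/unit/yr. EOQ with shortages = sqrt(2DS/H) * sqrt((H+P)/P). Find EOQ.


Formula: EOQ* = sqrt(2DS/H) * sqrt((H+P)/P)
Base EOQ = sqrt(2*5096*58/14.1) = 204.75 units
Correction = sqrt((14.1+6.0)/6.0) = 1.8303
EOQ* = 204.75 * 1.8303 = 374.8 units

374.8 units


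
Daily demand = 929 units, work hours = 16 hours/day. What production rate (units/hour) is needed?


Formula: Production Rate = Daily Demand / Available Hours
Rate = 929 units/day / 16 hours/day
Rate = 58.1 units/hour

58.1 units/hour


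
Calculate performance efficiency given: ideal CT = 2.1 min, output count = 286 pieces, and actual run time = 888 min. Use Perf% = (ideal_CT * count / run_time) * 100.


Formula: Performance = (Ideal CT * Total Count) / Run Time * 100
Ideal output time = 2.1 * 286 = 600.6 min
Performance = 600.6 / 888 * 100 = 67.6%

67.6%


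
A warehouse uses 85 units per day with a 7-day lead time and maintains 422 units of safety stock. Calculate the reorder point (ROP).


Formula: ROP = (Daily Demand * Lead Time) + Safety Stock
Demand during lead time = 85 * 7 = 595 units
ROP = 595 + 422 = 1017 units

1017 units


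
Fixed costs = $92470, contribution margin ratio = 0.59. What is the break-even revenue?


Formula: BER = Fixed Costs / Contribution Margin Ratio
BER = $92470 / 0.59
BER = $156728.81 (to the nearest cent)

$156728.81


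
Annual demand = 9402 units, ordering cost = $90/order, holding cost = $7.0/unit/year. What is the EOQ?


Formula: EOQ = sqrt(2 * D * S / H)
Numerator: 2 * 9402 * 90 = 1692360
2DS/H = 1692360 / 7.0 = 241765.7
EOQ = sqrt(241765.7) = 491.7 units

491.7 units


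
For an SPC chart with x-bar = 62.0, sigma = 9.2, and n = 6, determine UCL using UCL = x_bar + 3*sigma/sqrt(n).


UCL = 62.0 + 3 * 9.2 / sqrt(6)

73.27


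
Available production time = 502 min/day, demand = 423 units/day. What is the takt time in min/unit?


Formula: Takt Time = Available Production Time / Customer Demand
Takt = 502 min/day / 423 units/day
Takt = 1.19 min/unit

1.19 min/unit


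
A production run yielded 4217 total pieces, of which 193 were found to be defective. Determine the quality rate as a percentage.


Formula: Quality Rate = Good Pieces / Total Pieces * 100
Good pieces = 4217 - 193 = 4024
QR = 4024 / 4217 * 100 = 95.4%

95.4%


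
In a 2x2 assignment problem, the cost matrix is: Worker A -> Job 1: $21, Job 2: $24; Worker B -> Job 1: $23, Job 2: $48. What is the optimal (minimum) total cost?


Option 1: A->1 + B->2 = $21 + $48 = $69
Option 2: A->2 + B->1 = $24 + $23 = $47
Min cost = min($69, $47) = $47

$47


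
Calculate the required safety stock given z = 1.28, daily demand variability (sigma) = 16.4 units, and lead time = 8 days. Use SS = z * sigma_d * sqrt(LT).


Formula: SS = z * sigma_d * sqrt(LT)
sqrt(LT) = sqrt(8) = 2.8284
SS = 1.28 * 16.4 * 2.8284
SS = 59.4 units

59.4 units


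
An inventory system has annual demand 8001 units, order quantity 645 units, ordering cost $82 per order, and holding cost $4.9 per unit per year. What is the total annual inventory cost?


TC = 8001/645 * 82 + 645/2 * 4.9

$2597.43


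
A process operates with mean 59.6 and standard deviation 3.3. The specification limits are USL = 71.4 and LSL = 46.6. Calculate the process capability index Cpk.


Cpu = (71.4 - 59.6) / (3 * 3.3) = 1.19
Cpl = (59.6 - 46.6) / (3 * 3.3) = 1.31
Cpk = min(1.19, 1.31) = 1.19

1.19


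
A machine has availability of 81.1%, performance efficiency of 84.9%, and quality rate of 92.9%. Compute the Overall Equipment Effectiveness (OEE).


Formula: OEE = Availability * Performance * Quality / 10000
A * P = 81.1% * 84.9% / 100 = 68.85%
OEE = 68.85% * 92.9% / 100 = 64.0%

64.0%


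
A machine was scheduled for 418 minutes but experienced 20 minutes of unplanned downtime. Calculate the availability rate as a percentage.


Formula: Availability = (Planned Time - Downtime) / Planned Time * 100
Uptime = 418 - 20 = 398 min
Availability = 398 / 418 * 100 = 95.2%

95.2%


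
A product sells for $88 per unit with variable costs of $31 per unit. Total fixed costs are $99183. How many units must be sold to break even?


Formula: BEQ = Fixed Costs / (Price - Variable Cost)
Contribution margin = $88 - $31 = $57/unit
BEQ = ceil($99183 / $57/unit) = ceil(1740.05) = 1741 units

1741 units


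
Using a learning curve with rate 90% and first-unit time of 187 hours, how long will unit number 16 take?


Formula: T_n = T_1 * (learning_rate)^(log2(n)) where learning_rate = rate/100
Doublings = log2(16) = 4
T_n = 187 * 0.9^4
T_n = 187 * 0.6561 = 122.7 hours

122.7 hours


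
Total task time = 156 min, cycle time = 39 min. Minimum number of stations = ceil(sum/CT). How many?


Formula: N_min = ceil(Sum of Task Times / Cycle Time)
N_min = ceil(156 min / 39 min) = ceil(4.0)
N_min = 4 stations

4


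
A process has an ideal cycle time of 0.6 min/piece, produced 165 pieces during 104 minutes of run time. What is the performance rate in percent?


Formula: Performance = (Ideal CT * Total Count) / Run Time * 100
Ideal output time = 0.6 * 165 = 99.0 min
Performance = 99.0 / 104 * 100 = 95.2%

95.2%


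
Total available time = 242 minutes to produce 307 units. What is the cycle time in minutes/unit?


Formula: CT = Available Time / Number of Units
CT = 242 min / 307 units
CT = 0.79 min/unit

0.79 min/unit


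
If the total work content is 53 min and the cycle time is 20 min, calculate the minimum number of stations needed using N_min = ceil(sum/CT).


Formula: N_min = ceil(Sum of Task Times / Cycle Time)
N_min = ceil(53 min / 20 min) = ceil(2.65)
N_min = 3 stations

3


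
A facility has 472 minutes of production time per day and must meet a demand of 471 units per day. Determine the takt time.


Formula: Takt Time = Available Production Time / Customer Demand
Takt = 472 min/day / 471 units/day
Takt = 1.0 min/unit

1.0 min/unit


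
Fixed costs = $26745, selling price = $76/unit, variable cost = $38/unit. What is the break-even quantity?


Formula: BEQ = Fixed Costs / (Price - Variable Cost)
Contribution margin = $76 - $38 = $38/unit
BEQ = ceil($26745 / $38/unit) = ceil(703.82) = 704 units

704 units


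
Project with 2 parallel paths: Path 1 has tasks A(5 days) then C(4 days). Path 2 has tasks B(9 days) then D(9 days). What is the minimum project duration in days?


Path 1 = 5 + 4 = 9 days
Path 2 = 9 + 9 = 18 days
Duration = max(9, 18) = 18 days

18 days


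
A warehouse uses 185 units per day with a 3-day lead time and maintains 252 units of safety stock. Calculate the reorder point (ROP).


Formula: ROP = (Daily Demand * Lead Time) + Safety Stock
Demand during lead time = 185 * 3 = 555 units
ROP = 555 + 252 = 807 units

807 units


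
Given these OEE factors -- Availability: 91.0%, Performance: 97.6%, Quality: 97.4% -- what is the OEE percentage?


Formula: OEE = Availability * Performance * Quality / 10000
A * P = 91.0% * 97.6% / 100 = 88.82%
OEE = 88.82% * 97.4% / 100 = 86.5%

86.5%
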